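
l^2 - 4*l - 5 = (l - 5)*(l + 1)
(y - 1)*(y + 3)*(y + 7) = y^3 + 9*y^2 + 11*y - 21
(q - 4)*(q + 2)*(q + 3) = q^3 + q^2 - 14*q - 24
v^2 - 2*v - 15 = (v - 5)*(v + 3)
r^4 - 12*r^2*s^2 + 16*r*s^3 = r*(r - 2*s)^2*(r + 4*s)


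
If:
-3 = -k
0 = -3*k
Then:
No Solution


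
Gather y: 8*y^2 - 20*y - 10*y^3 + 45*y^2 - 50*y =-10*y^3 + 53*y^2 - 70*y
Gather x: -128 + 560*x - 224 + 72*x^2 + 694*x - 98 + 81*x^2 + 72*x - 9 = 153*x^2 + 1326*x - 459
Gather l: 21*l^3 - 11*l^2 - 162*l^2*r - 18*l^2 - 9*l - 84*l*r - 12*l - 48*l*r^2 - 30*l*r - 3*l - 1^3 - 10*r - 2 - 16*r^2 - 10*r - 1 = 21*l^3 + l^2*(-162*r - 29) + l*(-48*r^2 - 114*r - 24) - 16*r^2 - 20*r - 4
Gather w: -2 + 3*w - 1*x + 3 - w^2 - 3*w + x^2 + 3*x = -w^2 + x^2 + 2*x + 1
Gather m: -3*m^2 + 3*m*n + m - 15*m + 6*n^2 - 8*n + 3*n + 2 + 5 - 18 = -3*m^2 + m*(3*n - 14) + 6*n^2 - 5*n - 11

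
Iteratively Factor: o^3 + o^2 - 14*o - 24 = (o + 3)*(o^2 - 2*o - 8) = (o - 4)*(o + 3)*(o + 2)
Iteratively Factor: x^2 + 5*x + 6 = (x + 2)*(x + 3)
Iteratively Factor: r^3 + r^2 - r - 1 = (r + 1)*(r^2 - 1) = (r - 1)*(r + 1)*(r + 1)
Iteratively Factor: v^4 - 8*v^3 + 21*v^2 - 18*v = (v - 3)*(v^3 - 5*v^2 + 6*v) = v*(v - 3)*(v^2 - 5*v + 6) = v*(v - 3)*(v - 2)*(v - 3)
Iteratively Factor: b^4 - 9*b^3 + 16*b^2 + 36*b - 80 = (b - 2)*(b^3 - 7*b^2 + 2*b + 40) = (b - 4)*(b - 2)*(b^2 - 3*b - 10) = (b - 5)*(b - 4)*(b - 2)*(b + 2)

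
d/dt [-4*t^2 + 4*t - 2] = 4 - 8*t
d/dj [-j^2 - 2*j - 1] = -2*j - 2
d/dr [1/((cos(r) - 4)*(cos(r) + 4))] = sin(2*r)/((cos(r) - 4)^2*(cos(r) + 4)^2)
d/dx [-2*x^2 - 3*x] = -4*x - 3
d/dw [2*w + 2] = 2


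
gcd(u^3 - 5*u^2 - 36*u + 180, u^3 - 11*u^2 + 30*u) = u^2 - 11*u + 30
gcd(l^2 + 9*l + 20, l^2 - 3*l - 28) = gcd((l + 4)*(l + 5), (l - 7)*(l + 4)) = l + 4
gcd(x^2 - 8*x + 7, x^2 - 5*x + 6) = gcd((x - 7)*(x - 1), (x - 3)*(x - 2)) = 1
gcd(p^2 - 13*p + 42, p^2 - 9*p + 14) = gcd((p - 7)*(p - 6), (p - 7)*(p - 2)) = p - 7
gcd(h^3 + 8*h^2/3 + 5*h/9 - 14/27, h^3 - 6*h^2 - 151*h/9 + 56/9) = h^2 + 2*h - 7/9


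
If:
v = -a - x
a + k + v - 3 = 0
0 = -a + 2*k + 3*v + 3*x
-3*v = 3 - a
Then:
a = 6/5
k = 12/5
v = -3/5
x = -3/5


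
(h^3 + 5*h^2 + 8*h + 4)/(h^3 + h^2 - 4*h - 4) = (h + 2)/(h - 2)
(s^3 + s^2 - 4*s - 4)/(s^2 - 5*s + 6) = (s^2 + 3*s + 2)/(s - 3)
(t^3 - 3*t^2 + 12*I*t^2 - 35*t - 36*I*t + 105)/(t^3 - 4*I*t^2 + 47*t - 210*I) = (t^2 + t*(-3 + 5*I) - 15*I)/(t^2 - 11*I*t - 30)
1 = 1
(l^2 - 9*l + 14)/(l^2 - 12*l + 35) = (l - 2)/(l - 5)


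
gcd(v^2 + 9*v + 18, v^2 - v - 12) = v + 3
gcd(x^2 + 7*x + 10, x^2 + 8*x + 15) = x + 5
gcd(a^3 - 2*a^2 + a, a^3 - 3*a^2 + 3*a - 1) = a^2 - 2*a + 1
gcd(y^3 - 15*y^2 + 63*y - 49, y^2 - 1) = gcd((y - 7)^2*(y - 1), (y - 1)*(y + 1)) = y - 1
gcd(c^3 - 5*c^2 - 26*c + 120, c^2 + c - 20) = c^2 + c - 20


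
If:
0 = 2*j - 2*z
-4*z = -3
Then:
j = 3/4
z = 3/4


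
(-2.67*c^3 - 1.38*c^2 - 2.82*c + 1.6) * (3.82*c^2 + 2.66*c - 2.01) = -10.1994*c^5 - 12.3738*c^4 - 9.0765*c^3 + 1.3846*c^2 + 9.9242*c - 3.216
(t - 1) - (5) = t - 6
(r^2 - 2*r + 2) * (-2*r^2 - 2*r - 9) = -2*r^4 + 2*r^3 - 9*r^2 + 14*r - 18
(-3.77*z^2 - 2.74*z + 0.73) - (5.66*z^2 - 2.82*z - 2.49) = -9.43*z^2 + 0.0799999999999996*z + 3.22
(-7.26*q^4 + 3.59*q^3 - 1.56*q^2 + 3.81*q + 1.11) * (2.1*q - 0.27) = -15.246*q^5 + 9.4992*q^4 - 4.2453*q^3 + 8.4222*q^2 + 1.3023*q - 0.2997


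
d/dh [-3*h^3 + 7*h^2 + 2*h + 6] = -9*h^2 + 14*h + 2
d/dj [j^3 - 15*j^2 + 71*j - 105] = 3*j^2 - 30*j + 71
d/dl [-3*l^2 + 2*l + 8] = 2 - 6*l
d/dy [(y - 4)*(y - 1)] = 2*y - 5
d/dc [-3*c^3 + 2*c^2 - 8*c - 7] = -9*c^2 + 4*c - 8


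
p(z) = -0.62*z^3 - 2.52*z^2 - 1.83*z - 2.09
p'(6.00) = -99.03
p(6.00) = -237.71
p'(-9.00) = -107.13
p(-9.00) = 262.24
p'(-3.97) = -11.14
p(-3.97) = 4.25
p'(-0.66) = 0.69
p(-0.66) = -1.80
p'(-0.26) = -0.65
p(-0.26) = -1.77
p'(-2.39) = -0.41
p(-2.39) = -3.65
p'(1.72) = -16.00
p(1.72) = -15.85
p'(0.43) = -4.34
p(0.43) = -3.39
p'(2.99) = -33.53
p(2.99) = -46.66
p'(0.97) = -8.47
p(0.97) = -6.80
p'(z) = -1.86*z^2 - 5.04*z - 1.83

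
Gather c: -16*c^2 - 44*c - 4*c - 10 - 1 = -16*c^2 - 48*c - 11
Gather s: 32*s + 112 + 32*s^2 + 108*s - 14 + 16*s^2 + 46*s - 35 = 48*s^2 + 186*s + 63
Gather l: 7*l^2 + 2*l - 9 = 7*l^2 + 2*l - 9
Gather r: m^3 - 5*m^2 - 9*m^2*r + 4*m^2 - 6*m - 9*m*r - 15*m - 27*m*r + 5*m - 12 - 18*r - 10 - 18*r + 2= m^3 - m^2 - 16*m + r*(-9*m^2 - 36*m - 36) - 20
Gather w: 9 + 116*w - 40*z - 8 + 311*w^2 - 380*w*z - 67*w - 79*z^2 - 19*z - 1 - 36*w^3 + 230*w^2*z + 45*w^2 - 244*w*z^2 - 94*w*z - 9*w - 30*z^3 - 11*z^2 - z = -36*w^3 + w^2*(230*z + 356) + w*(-244*z^2 - 474*z + 40) - 30*z^3 - 90*z^2 - 60*z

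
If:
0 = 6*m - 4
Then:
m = 2/3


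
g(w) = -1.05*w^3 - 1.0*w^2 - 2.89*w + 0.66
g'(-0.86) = -3.50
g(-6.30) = 241.73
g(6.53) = -353.22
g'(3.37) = -45.40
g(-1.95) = 10.28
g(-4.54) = 91.42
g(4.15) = -103.60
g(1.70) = -12.30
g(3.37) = -60.62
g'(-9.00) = -240.04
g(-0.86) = 3.07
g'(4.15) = -65.44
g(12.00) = -1992.42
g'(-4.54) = -58.74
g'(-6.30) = -115.31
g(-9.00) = 711.12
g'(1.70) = -15.39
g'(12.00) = -480.49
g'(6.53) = -150.27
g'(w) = -3.15*w^2 - 2.0*w - 2.89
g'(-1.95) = -10.97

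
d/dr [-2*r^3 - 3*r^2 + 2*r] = -6*r^2 - 6*r + 2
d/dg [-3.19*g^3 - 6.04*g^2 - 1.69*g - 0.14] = -9.57*g^2 - 12.08*g - 1.69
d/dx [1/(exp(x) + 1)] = -1/(4*cosh(x/2)^2)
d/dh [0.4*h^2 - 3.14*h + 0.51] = 0.8*h - 3.14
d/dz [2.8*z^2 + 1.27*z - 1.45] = 5.6*z + 1.27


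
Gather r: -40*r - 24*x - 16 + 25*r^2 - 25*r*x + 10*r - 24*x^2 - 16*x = 25*r^2 + r*(-25*x - 30) - 24*x^2 - 40*x - 16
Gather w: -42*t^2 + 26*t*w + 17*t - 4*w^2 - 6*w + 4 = -42*t^2 + 17*t - 4*w^2 + w*(26*t - 6) + 4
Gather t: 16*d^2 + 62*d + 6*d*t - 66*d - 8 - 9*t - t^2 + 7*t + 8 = 16*d^2 - 4*d - t^2 + t*(6*d - 2)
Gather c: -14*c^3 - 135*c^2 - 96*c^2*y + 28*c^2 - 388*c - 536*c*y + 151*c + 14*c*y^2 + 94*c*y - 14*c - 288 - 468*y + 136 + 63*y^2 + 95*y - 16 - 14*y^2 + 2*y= -14*c^3 + c^2*(-96*y - 107) + c*(14*y^2 - 442*y - 251) + 49*y^2 - 371*y - 168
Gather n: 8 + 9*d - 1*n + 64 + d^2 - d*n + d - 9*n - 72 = d^2 + 10*d + n*(-d - 10)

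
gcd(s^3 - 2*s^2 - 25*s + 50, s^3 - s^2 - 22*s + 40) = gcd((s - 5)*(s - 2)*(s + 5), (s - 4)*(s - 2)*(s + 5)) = s^2 + 3*s - 10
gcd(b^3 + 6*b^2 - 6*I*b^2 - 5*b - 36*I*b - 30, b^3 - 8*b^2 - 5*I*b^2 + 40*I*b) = b - 5*I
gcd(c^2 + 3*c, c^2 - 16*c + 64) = 1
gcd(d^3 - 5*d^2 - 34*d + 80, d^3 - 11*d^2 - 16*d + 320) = d^2 - 3*d - 40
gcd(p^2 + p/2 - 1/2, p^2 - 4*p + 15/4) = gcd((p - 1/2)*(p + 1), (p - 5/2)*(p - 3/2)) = 1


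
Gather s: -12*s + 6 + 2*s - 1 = 5 - 10*s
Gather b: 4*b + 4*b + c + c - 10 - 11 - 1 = 8*b + 2*c - 22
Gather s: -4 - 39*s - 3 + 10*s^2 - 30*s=10*s^2 - 69*s - 7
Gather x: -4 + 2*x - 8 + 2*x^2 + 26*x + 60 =2*x^2 + 28*x + 48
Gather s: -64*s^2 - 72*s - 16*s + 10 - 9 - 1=-64*s^2 - 88*s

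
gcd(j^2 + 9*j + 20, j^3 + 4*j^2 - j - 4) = j + 4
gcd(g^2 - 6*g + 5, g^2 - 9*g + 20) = g - 5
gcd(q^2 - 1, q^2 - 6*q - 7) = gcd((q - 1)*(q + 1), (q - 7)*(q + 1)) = q + 1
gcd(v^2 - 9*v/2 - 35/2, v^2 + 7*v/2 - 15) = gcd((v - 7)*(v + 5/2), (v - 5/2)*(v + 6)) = 1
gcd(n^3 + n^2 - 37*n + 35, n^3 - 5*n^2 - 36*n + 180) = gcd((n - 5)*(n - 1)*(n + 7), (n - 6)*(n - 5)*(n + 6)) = n - 5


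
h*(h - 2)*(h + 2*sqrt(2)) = h^3 - 2*h^2 + 2*sqrt(2)*h^2 - 4*sqrt(2)*h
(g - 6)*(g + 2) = g^2 - 4*g - 12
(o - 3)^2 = o^2 - 6*o + 9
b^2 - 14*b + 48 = (b - 8)*(b - 6)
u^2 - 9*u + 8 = (u - 8)*(u - 1)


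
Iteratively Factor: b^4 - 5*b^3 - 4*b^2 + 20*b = (b)*(b^3 - 5*b^2 - 4*b + 20) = b*(b - 2)*(b^2 - 3*b - 10) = b*(b - 2)*(b + 2)*(b - 5)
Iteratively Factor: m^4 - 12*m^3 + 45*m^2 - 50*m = (m - 2)*(m^3 - 10*m^2 + 25*m) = m*(m - 2)*(m^2 - 10*m + 25) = m*(m - 5)*(m - 2)*(m - 5)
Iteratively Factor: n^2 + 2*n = (n + 2)*(n)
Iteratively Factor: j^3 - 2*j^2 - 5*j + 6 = (j - 3)*(j^2 + j - 2) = (j - 3)*(j - 1)*(j + 2)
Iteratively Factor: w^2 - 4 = (w + 2)*(w - 2)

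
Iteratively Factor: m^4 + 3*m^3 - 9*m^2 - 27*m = (m)*(m^3 + 3*m^2 - 9*m - 27) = m*(m + 3)*(m^2 - 9) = m*(m - 3)*(m + 3)*(m + 3)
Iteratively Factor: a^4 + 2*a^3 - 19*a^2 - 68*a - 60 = (a + 3)*(a^3 - a^2 - 16*a - 20) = (a + 2)*(a + 3)*(a^2 - 3*a - 10) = (a + 2)^2*(a + 3)*(a - 5)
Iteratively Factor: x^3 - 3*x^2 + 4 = (x - 2)*(x^2 - x - 2) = (x - 2)*(x + 1)*(x - 2)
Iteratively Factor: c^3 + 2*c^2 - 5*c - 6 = (c - 2)*(c^2 + 4*c + 3) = (c - 2)*(c + 3)*(c + 1)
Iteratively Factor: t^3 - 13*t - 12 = (t - 4)*(t^2 + 4*t + 3) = (t - 4)*(t + 1)*(t + 3)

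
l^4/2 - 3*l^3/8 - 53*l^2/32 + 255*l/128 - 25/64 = (l/2 + 1)*(l - 5/4)^2*(l - 1/4)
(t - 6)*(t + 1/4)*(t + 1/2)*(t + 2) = t^4 - 13*t^3/4 - 119*t^2/8 - 19*t/2 - 3/2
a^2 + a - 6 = (a - 2)*(a + 3)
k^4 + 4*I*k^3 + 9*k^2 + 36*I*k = k*(k - 3*I)*(k + 3*I)*(k + 4*I)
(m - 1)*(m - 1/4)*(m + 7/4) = m^3 + m^2/2 - 31*m/16 + 7/16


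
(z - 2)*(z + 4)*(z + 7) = z^3 + 9*z^2 + 6*z - 56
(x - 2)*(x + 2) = x^2 - 4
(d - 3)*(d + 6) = d^2 + 3*d - 18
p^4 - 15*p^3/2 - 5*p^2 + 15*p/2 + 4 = (p - 8)*(p - 1)*(p + 1/2)*(p + 1)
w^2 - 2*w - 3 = (w - 3)*(w + 1)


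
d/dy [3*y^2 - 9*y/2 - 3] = 6*y - 9/2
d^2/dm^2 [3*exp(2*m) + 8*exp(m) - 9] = (12*exp(m) + 8)*exp(m)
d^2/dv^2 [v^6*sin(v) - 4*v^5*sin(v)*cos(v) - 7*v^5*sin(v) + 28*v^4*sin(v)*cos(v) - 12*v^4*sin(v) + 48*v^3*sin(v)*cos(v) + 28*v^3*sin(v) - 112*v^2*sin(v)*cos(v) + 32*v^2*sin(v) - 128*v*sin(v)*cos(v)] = -v^6*sin(v) + 7*v^5*sin(v) + 8*v^5*sin(2*v) + 12*v^5*cos(v) + 42*v^4*sin(v) - 56*v^4*sin(2*v) - 70*v^4*cos(v) - 40*v^4*cos(2*v) - 168*v^3*sin(v) - 136*v^3*sin(2*v) - 96*v^3*cos(v) + 224*v^3*cos(2*v) - 176*v^2*sin(v) + 392*v^2*sin(2*v) + 168*v^2*cos(v) + 288*v^2*cos(2*v) + 168*v*sin(v) + 400*v*sin(2*v) + 128*v*cos(v) - 448*v*cos(2*v) + 64*sin(v) - 112*sin(2*v) - 256*cos(2*v)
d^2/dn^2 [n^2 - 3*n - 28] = 2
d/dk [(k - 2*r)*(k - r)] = 2*k - 3*r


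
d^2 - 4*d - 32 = (d - 8)*(d + 4)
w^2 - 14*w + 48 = (w - 8)*(w - 6)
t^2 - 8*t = t*(t - 8)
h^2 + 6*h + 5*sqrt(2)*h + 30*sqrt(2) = (h + 6)*(h + 5*sqrt(2))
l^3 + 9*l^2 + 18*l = l*(l + 3)*(l + 6)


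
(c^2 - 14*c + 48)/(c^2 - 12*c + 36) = (c - 8)/(c - 6)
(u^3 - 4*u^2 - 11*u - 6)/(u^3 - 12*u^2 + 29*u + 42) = (u + 1)/(u - 7)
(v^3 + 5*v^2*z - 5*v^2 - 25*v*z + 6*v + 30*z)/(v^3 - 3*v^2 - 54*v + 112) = (v^2 + 5*v*z - 3*v - 15*z)/(v^2 - v - 56)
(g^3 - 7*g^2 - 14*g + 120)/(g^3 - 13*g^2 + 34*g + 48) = (g^2 - g - 20)/(g^2 - 7*g - 8)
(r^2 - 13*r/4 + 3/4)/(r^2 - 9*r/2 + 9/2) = (4*r - 1)/(2*(2*r - 3))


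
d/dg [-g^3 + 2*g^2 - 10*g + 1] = -3*g^2 + 4*g - 10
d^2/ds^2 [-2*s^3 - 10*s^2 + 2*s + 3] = -12*s - 20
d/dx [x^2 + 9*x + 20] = 2*x + 9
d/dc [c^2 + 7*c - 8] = 2*c + 7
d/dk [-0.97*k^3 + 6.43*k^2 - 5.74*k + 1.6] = -2.91*k^2 + 12.86*k - 5.74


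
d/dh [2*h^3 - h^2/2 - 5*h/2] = 6*h^2 - h - 5/2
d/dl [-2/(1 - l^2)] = -4*l/(l^2 - 1)^2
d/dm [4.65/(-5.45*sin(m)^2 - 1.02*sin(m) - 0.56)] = (50.685*sin(m) + 4.743)*cos(m)/(5.45*sin(m)^2 + 1.02*sin(m) + 0.56)^2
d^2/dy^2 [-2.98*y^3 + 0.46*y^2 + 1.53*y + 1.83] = 0.92 - 17.88*y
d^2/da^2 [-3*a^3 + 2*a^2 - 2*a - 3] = 4 - 18*a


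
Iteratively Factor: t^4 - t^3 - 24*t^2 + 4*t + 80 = (t - 5)*(t^3 + 4*t^2 - 4*t - 16) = (t - 5)*(t + 2)*(t^2 + 2*t - 8) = (t - 5)*(t + 2)*(t + 4)*(t - 2)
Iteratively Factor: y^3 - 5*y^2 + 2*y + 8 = (y - 4)*(y^2 - y - 2) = (y - 4)*(y + 1)*(y - 2)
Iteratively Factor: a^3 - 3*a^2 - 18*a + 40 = (a - 2)*(a^2 - a - 20) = (a - 2)*(a + 4)*(a - 5)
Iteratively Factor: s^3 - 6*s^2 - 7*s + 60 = (s + 3)*(s^2 - 9*s + 20) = (s - 4)*(s + 3)*(s - 5)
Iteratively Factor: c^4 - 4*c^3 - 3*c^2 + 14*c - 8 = (c - 1)*(c^3 - 3*c^2 - 6*c + 8) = (c - 4)*(c - 1)*(c^2 + c - 2) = (c - 4)*(c - 1)^2*(c + 2)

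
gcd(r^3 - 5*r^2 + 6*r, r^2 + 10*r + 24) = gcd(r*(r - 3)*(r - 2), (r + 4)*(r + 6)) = 1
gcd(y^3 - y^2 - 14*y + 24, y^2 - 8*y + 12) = y - 2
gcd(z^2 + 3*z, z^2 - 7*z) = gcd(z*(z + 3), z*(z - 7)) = z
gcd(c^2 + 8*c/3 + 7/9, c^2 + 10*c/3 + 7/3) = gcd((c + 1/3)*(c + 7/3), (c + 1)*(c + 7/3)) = c + 7/3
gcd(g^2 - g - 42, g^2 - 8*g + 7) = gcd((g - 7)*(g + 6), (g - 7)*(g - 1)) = g - 7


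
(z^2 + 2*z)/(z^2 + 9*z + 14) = z/(z + 7)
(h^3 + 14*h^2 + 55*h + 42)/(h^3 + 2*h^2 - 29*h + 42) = (h^2 + 7*h + 6)/(h^2 - 5*h + 6)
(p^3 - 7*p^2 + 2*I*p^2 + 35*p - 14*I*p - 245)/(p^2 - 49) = (p^2 + 2*I*p + 35)/(p + 7)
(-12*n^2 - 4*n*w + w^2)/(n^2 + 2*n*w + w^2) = (-12*n^2 - 4*n*w + w^2)/(n^2 + 2*n*w + w^2)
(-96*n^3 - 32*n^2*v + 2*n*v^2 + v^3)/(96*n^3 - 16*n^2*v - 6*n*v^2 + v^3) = (4*n + v)/(-4*n + v)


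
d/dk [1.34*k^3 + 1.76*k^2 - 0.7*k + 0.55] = 4.02*k^2 + 3.52*k - 0.7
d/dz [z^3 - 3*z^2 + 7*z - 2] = 3*z^2 - 6*z + 7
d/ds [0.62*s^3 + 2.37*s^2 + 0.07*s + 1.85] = 1.86*s^2 + 4.74*s + 0.07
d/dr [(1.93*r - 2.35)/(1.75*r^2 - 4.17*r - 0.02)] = (-3.3775*r^2 + 8.225*r - 9.8381)/(3.0625*r^4 - 14.595*r^3 + 17.3189*r^2 + 0.1668*r + 0.0004)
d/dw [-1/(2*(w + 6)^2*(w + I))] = (3*w/2 + 3 + I)/((w + 6)^3*(w + I)^2)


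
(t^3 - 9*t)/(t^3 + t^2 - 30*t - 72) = t*(t - 3)/(t^2 - 2*t - 24)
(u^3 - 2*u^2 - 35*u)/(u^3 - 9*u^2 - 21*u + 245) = u/(u - 7)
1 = 1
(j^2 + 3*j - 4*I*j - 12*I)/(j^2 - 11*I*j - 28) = (j + 3)/(j - 7*I)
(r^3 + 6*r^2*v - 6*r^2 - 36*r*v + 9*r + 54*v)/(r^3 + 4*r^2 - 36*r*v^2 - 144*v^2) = (r^2 - 6*r + 9)/(r^2 - 6*r*v + 4*r - 24*v)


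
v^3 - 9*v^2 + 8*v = v*(v - 8)*(v - 1)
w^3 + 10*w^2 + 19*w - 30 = (w - 1)*(w + 5)*(w + 6)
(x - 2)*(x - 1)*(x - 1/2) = x^3 - 7*x^2/2 + 7*x/2 - 1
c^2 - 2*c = c*(c - 2)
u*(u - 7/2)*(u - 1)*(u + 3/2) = u^4 - 3*u^3 - 13*u^2/4 + 21*u/4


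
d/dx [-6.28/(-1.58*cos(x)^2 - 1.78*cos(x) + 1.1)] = (19.8448*cos(x) + 11.1784)*sin(x)/(1.58*cos(x)^2 + 1.78*cos(x) - 1.1)^2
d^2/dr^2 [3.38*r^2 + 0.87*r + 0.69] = 6.76000000000000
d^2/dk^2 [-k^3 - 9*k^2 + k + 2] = -6*k - 18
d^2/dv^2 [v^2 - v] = 2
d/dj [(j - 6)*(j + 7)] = 2*j + 1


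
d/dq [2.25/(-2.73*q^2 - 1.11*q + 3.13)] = (12.285*q + 2.4975)/(2.73*q^2 + 1.11*q - 3.13)^2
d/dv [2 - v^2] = -2*v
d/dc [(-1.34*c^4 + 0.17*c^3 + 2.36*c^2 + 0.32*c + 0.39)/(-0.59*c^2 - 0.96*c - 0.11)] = (1.5812*c^5 + 3.7589*c^4 + 0.2632*c^3 - 2.1329*c^2 - 0.0590000000000001*c + 0.3392)/(0.3481*c^4 + 1.1328*c^3 + 1.0514*c^2 + 0.2112*c + 0.0121)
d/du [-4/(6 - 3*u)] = -4/(3*(u - 2)^2)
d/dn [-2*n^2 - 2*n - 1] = -4*n - 2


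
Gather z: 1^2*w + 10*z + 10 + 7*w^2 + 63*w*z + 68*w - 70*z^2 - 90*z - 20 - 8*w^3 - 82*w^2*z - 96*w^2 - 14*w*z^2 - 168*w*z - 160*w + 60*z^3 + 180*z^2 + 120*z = -8*w^3 - 89*w^2 - 91*w + 60*z^3 + z^2*(110 - 14*w) + z*(-82*w^2 - 105*w + 40) - 10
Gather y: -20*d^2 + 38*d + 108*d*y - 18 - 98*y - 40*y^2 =-20*d^2 + 38*d - 40*y^2 + y*(108*d - 98) - 18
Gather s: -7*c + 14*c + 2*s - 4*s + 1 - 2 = 7*c - 2*s - 1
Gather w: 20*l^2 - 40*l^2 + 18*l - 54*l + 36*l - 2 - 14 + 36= 20 - 20*l^2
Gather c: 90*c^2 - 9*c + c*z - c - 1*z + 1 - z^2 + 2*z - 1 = 90*c^2 + c*(z - 10) - z^2 + z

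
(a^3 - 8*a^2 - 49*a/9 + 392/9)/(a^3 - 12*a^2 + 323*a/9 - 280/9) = (3*a + 7)/(3*a - 5)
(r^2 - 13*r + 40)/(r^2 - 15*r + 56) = (r - 5)/(r - 7)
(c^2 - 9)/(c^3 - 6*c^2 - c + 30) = (c + 3)/(c^2 - 3*c - 10)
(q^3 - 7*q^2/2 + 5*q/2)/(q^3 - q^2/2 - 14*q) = (-2*q^2 + 7*q - 5)/(-2*q^2 + q + 28)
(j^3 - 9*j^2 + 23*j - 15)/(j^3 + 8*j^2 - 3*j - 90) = (j^2 - 6*j + 5)/(j^2 + 11*j + 30)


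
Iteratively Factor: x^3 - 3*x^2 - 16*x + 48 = (x - 4)*(x^2 + x - 12) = (x - 4)*(x + 4)*(x - 3)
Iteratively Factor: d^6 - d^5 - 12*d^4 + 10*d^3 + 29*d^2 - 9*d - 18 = (d + 1)*(d^5 - 2*d^4 - 10*d^3 + 20*d^2 + 9*d - 18) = (d - 1)*(d + 1)*(d^4 - d^3 - 11*d^2 + 9*d + 18) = (d - 1)*(d + 1)^2*(d^3 - 2*d^2 - 9*d + 18) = (d - 3)*(d - 1)*(d + 1)^2*(d^2 + d - 6) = (d - 3)*(d - 2)*(d - 1)*(d + 1)^2*(d + 3)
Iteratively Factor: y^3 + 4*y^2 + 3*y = (y + 1)*(y^2 + 3*y) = (y + 1)*(y + 3)*(y)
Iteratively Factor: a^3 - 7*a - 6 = (a - 3)*(a^2 + 3*a + 2) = (a - 3)*(a + 2)*(a + 1)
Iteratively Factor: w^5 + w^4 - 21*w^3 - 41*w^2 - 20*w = (w + 4)*(w^4 - 3*w^3 - 9*w^2 - 5*w) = (w - 5)*(w + 4)*(w^3 + 2*w^2 + w) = w*(w - 5)*(w + 4)*(w^2 + 2*w + 1) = w*(w - 5)*(w + 1)*(w + 4)*(w + 1)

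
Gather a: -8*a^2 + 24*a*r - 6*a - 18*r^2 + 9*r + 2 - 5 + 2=-8*a^2 + a*(24*r - 6) - 18*r^2 + 9*r - 1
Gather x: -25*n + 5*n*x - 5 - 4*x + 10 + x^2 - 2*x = -25*n + x^2 + x*(5*n - 6) + 5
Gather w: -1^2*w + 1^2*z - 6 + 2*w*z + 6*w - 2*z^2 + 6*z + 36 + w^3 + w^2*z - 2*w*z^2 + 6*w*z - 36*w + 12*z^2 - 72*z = w^3 + w^2*z + w*(-2*z^2 + 8*z - 31) + 10*z^2 - 65*z + 30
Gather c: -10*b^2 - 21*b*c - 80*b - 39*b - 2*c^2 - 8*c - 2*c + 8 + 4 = -10*b^2 - 119*b - 2*c^2 + c*(-21*b - 10) + 12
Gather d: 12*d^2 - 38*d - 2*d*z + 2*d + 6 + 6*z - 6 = 12*d^2 + d*(-2*z - 36) + 6*z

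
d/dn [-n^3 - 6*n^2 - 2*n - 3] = -3*n^2 - 12*n - 2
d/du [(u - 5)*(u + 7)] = 2*u + 2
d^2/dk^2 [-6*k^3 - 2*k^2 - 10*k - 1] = -36*k - 4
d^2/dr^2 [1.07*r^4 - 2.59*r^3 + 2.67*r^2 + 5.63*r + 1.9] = 12.84*r^2 - 15.54*r + 5.34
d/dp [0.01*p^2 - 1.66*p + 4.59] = 0.02*p - 1.66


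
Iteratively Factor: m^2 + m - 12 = (m + 4)*(m - 3)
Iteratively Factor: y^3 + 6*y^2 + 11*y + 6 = (y + 1)*(y^2 + 5*y + 6) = (y + 1)*(y + 3)*(y + 2)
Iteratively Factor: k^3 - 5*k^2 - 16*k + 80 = (k - 5)*(k^2 - 16) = (k - 5)*(k + 4)*(k - 4)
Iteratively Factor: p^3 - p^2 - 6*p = (p - 3)*(p^2 + 2*p) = p*(p - 3)*(p + 2)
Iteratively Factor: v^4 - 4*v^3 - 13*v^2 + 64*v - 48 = (v - 4)*(v^3 - 13*v + 12) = (v - 4)*(v + 4)*(v^2 - 4*v + 3) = (v - 4)*(v - 1)*(v + 4)*(v - 3)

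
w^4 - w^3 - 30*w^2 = w^2*(w - 6)*(w + 5)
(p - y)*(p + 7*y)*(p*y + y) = p^3*y + 6*p^2*y^2 + p^2*y - 7*p*y^3 + 6*p*y^2 - 7*y^3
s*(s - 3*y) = s^2 - 3*s*y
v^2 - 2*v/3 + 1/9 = (v - 1/3)^2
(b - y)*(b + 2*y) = b^2 + b*y - 2*y^2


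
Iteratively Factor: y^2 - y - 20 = (y + 4)*(y - 5)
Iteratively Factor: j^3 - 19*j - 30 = (j - 5)*(j^2 + 5*j + 6) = (j - 5)*(j + 2)*(j + 3)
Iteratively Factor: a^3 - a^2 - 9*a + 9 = (a + 3)*(a^2 - 4*a + 3) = (a - 3)*(a + 3)*(a - 1)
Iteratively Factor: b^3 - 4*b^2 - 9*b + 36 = (b - 4)*(b^2 - 9) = (b - 4)*(b + 3)*(b - 3)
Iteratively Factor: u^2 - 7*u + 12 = (u - 3)*(u - 4)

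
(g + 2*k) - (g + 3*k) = -k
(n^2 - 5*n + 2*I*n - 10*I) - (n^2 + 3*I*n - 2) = -5*n - I*n + 2 - 10*I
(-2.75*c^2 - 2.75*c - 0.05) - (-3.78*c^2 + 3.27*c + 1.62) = 1.03*c^2 - 6.02*c - 1.67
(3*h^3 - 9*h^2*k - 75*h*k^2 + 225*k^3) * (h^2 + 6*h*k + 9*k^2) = 3*h^5 + 9*h^4*k - 102*h^3*k^2 - 306*h^2*k^3 + 675*h*k^4 + 2025*k^5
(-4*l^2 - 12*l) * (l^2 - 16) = -4*l^4 - 12*l^3 + 64*l^2 + 192*l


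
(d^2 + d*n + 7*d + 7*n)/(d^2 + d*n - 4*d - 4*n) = (d + 7)/(d - 4)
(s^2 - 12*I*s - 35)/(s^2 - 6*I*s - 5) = (s - 7*I)/(s - I)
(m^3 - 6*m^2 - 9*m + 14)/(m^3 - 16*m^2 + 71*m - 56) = (m + 2)/(m - 8)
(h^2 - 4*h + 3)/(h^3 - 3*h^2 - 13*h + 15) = (h - 3)/(h^2 - 2*h - 15)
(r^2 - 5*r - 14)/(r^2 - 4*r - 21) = (r + 2)/(r + 3)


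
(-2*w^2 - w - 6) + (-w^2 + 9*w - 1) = -3*w^2 + 8*w - 7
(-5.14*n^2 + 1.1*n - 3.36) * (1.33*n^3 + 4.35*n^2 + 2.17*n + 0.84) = -6.8362*n^5 - 20.896*n^4 - 10.8376*n^3 - 16.5466*n^2 - 6.3672*n - 2.8224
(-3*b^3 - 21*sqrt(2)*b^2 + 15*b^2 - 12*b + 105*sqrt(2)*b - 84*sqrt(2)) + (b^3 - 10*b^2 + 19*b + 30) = -2*b^3 - 21*sqrt(2)*b^2 + 5*b^2 + 7*b + 105*sqrt(2)*b - 84*sqrt(2) + 30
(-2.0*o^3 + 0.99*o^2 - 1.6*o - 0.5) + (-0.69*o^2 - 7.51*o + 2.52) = -2.0*o^3 + 0.3*o^2 - 9.11*o + 2.02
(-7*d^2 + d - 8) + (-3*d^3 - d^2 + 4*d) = -3*d^3 - 8*d^2 + 5*d - 8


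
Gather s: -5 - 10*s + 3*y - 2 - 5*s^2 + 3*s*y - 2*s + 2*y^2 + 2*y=-5*s^2 + s*(3*y - 12) + 2*y^2 + 5*y - 7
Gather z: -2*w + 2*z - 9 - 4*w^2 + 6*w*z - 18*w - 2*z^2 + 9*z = -4*w^2 - 20*w - 2*z^2 + z*(6*w + 11) - 9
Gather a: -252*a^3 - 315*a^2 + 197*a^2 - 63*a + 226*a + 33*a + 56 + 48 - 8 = -252*a^3 - 118*a^2 + 196*a + 96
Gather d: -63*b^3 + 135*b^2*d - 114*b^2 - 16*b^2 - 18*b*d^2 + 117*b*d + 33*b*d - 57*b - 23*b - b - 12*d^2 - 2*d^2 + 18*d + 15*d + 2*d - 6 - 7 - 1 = -63*b^3 - 130*b^2 - 81*b + d^2*(-18*b - 14) + d*(135*b^2 + 150*b + 35) - 14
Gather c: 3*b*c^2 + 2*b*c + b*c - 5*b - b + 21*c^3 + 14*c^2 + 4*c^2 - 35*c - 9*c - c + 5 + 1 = -6*b + 21*c^3 + c^2*(3*b + 18) + c*(3*b - 45) + 6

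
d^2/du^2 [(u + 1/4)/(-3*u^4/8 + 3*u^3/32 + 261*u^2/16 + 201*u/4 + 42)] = 16*((4*u + 1)*(-16*u^3 + 3*u^2 + 348*u + 536)^2 + (64*u^3 - 12*u^2 - 1392*u - 3*(4*u + 1)*(-8*u^2 + u + 58) - 2144)*(-4*u^4 + u^3 + 174*u^2 + 536*u + 448))/(3*(-4*u^4 + u^3 + 174*u^2 + 536*u + 448)^3)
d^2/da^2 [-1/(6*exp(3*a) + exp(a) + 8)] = (-2*(18*exp(2*a) + 1)^2*exp(a) + (54*exp(2*a) + 1)*(6*exp(3*a) + exp(a) + 8))*exp(a)/(6*exp(3*a) + exp(a) + 8)^3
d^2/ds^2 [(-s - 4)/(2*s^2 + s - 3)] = 2*(-(s + 4)*(4*s + 1)^2 + 3*(2*s + 3)*(2*s^2 + s - 3))/(2*s^2 + s - 3)^3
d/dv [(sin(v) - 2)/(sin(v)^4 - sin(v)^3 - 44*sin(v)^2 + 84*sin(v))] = (-3*cos(v) - 2/tan(v) + 42*cos(v)/sin(v)^2)/((sin(v) - 6)^2*(sin(v) + 7)^2)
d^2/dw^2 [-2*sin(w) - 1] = 2*sin(w)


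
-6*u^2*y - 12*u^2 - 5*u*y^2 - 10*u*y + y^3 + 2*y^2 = (-6*u + y)*(u + y)*(y + 2)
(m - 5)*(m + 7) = m^2 + 2*m - 35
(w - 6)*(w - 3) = w^2 - 9*w + 18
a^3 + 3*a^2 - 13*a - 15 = (a - 3)*(a + 1)*(a + 5)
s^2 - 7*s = s*(s - 7)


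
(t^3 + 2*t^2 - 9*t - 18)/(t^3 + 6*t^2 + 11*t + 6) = (t - 3)/(t + 1)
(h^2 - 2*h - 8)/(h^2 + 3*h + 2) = (h - 4)/(h + 1)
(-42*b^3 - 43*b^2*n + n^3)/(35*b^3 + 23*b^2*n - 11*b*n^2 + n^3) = (-6*b - n)/(5*b - n)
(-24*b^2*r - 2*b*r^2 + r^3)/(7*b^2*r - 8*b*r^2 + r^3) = (-24*b^2 - 2*b*r + r^2)/(7*b^2 - 8*b*r + r^2)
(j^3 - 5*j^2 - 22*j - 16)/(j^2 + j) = j - 6 - 16/j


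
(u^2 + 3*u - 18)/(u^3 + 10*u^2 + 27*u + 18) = (u - 3)/(u^2 + 4*u + 3)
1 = 1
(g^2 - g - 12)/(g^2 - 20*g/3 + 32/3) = 3*(g + 3)/(3*g - 8)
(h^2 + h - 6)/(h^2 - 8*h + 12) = (h + 3)/(h - 6)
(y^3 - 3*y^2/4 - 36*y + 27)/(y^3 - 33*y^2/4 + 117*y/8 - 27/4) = 2*(y + 6)/(2*y - 3)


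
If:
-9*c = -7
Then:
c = 7/9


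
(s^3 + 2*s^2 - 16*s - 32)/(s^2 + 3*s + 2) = (s^2 - 16)/(s + 1)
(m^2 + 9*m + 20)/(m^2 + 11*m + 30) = (m + 4)/(m + 6)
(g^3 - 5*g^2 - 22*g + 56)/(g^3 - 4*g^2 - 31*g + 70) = (g + 4)/(g + 5)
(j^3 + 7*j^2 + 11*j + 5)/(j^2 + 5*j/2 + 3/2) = 2*(j^2 + 6*j + 5)/(2*j + 3)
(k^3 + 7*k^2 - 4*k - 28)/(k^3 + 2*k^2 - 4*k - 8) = (k + 7)/(k + 2)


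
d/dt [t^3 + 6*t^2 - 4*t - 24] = 3*t^2 + 12*t - 4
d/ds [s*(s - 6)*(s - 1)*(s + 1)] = 4*s^3 - 18*s^2 - 2*s + 6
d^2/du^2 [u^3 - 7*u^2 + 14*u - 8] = 6*u - 14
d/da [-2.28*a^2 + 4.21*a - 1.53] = 4.21 - 4.56*a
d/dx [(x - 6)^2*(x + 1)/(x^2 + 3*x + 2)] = (x^2 + 4*x - 60)/(x^2 + 4*x + 4)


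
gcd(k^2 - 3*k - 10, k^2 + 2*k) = k + 2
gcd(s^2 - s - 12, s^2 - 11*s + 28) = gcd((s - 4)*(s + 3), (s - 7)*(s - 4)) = s - 4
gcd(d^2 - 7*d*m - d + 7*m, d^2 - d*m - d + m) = d - 1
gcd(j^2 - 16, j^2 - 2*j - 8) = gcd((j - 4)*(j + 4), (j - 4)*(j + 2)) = j - 4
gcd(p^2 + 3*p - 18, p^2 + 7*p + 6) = p + 6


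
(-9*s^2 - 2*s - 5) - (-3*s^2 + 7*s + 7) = -6*s^2 - 9*s - 12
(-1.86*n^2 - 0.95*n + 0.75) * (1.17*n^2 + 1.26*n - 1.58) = -2.1762*n^4 - 3.4551*n^3 + 2.6193*n^2 + 2.446*n - 1.185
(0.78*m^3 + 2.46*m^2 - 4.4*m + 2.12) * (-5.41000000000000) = -4.2198*m^3 - 13.3086*m^2 + 23.804*m - 11.4692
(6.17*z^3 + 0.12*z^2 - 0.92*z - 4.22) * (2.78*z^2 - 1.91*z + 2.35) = 17.1526*z^5 - 11.4511*z^4 + 11.7127*z^3 - 9.6924*z^2 + 5.8982*z - 9.917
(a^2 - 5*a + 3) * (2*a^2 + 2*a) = 2*a^4 - 8*a^3 - 4*a^2 + 6*a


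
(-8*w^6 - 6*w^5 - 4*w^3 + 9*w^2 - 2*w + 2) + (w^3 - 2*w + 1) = -8*w^6 - 6*w^5 - 3*w^3 + 9*w^2 - 4*w + 3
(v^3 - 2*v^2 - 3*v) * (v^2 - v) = v^5 - 3*v^4 - v^3 + 3*v^2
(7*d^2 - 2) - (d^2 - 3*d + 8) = 6*d^2 + 3*d - 10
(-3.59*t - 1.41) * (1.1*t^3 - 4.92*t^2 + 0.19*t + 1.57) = -3.949*t^4 + 16.1118*t^3 + 6.2551*t^2 - 5.9042*t - 2.2137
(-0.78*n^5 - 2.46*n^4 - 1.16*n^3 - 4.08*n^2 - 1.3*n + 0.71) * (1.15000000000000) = -0.897*n^5 - 2.829*n^4 - 1.334*n^3 - 4.692*n^2 - 1.495*n + 0.8165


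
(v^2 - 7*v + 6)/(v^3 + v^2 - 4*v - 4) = (v^2 - 7*v + 6)/(v^3 + v^2 - 4*v - 4)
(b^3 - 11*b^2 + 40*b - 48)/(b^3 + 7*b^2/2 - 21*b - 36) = 2*(b^2 - 7*b + 12)/(2*b^2 + 15*b + 18)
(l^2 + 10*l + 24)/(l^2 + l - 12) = (l + 6)/(l - 3)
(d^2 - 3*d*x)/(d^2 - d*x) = (d - 3*x)/(d - x)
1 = 1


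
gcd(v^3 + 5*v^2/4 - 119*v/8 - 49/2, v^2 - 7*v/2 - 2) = v - 4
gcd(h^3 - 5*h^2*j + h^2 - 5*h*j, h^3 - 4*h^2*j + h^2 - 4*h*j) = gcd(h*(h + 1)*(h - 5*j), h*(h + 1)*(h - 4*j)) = h^2 + h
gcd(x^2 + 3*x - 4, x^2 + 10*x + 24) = x + 4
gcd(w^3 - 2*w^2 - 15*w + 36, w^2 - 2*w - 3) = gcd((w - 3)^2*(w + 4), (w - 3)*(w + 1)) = w - 3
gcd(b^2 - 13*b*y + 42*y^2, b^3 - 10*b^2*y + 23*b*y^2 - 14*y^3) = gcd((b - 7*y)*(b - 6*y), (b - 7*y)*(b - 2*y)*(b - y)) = -b + 7*y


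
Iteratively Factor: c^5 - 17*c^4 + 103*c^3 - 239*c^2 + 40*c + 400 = (c + 1)*(c^4 - 18*c^3 + 121*c^2 - 360*c + 400) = (c - 4)*(c + 1)*(c^3 - 14*c^2 + 65*c - 100) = (c - 5)*(c - 4)*(c + 1)*(c^2 - 9*c + 20) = (c - 5)^2*(c - 4)*(c + 1)*(c - 4)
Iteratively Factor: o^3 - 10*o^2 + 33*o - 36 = (o - 3)*(o^2 - 7*o + 12) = (o - 3)^2*(o - 4)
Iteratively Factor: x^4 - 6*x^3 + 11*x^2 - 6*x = (x)*(x^3 - 6*x^2 + 11*x - 6) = x*(x - 3)*(x^2 - 3*x + 2) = x*(x - 3)*(x - 2)*(x - 1)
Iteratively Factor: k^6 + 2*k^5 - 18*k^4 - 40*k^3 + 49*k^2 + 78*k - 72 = (k - 1)*(k^5 + 3*k^4 - 15*k^3 - 55*k^2 - 6*k + 72) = (k - 1)*(k + 3)*(k^4 - 15*k^2 - 10*k + 24) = (k - 1)*(k + 2)*(k + 3)*(k^3 - 2*k^2 - 11*k + 12) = (k - 1)^2*(k + 2)*(k + 3)*(k^2 - k - 12) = (k - 1)^2*(k + 2)*(k + 3)^2*(k - 4)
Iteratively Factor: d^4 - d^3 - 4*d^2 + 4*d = (d - 1)*(d^3 - 4*d) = d*(d - 1)*(d^2 - 4) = d*(d - 1)*(d + 2)*(d - 2)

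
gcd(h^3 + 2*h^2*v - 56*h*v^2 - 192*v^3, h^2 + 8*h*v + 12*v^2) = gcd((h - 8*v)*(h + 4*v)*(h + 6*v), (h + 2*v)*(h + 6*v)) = h + 6*v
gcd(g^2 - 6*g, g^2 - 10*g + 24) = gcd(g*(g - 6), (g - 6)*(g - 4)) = g - 6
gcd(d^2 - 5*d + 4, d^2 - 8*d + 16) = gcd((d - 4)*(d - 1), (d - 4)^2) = d - 4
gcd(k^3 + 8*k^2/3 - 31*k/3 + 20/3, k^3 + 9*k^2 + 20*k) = k + 5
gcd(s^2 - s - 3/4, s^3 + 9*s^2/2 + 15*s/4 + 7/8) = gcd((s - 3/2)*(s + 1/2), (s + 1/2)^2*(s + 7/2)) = s + 1/2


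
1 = 1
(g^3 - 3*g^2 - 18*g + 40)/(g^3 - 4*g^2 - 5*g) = (g^2 + 2*g - 8)/(g*(g + 1))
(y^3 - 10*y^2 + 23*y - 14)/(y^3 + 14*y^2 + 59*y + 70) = (y^3 - 10*y^2 + 23*y - 14)/(y^3 + 14*y^2 + 59*y + 70)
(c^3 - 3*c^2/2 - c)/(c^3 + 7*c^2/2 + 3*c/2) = (c - 2)/(c + 3)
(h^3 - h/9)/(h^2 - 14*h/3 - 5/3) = h*(3*h - 1)/(3*(h - 5))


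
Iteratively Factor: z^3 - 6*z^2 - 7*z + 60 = (z - 4)*(z^2 - 2*z - 15) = (z - 5)*(z - 4)*(z + 3)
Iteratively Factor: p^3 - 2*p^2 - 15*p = (p)*(p^2 - 2*p - 15) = p*(p - 5)*(p + 3)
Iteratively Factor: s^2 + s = (s)*(s + 1)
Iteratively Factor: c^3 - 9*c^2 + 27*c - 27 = (c - 3)*(c^2 - 6*c + 9) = (c - 3)^2*(c - 3)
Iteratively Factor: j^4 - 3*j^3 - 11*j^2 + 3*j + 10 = (j + 2)*(j^3 - 5*j^2 - j + 5) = (j - 5)*(j + 2)*(j^2 - 1) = (j - 5)*(j - 1)*(j + 2)*(j + 1)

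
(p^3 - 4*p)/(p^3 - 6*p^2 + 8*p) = (p + 2)/(p - 4)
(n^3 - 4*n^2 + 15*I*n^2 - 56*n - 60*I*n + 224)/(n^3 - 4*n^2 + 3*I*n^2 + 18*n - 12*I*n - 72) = (n^2 + 15*I*n - 56)/(n^2 + 3*I*n + 18)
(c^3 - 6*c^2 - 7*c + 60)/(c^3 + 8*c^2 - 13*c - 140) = (c^2 - 2*c - 15)/(c^2 + 12*c + 35)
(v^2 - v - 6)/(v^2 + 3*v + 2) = (v - 3)/(v + 1)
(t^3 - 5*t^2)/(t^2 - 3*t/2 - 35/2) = 2*t^2/(2*t + 7)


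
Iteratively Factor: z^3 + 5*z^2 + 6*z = (z)*(z^2 + 5*z + 6) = z*(z + 3)*(z + 2)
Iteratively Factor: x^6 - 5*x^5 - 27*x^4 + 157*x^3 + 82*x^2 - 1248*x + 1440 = (x - 5)*(x^5 - 27*x^3 + 22*x^2 + 192*x - 288) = (x - 5)*(x - 3)*(x^4 + 3*x^3 - 18*x^2 - 32*x + 96) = (x - 5)*(x - 3)*(x + 4)*(x^3 - x^2 - 14*x + 24) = (x - 5)*(x - 3)^2*(x + 4)*(x^2 + 2*x - 8) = (x - 5)*(x - 3)^2*(x - 2)*(x + 4)*(x + 4)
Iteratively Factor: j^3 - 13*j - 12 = (j + 3)*(j^2 - 3*j - 4) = (j - 4)*(j + 3)*(j + 1)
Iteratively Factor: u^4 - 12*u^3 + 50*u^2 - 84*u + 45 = (u - 5)*(u^3 - 7*u^2 + 15*u - 9) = (u - 5)*(u - 3)*(u^2 - 4*u + 3) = (u - 5)*(u - 3)*(u - 1)*(u - 3)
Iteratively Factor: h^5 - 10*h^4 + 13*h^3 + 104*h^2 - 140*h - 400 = (h + 2)*(h^4 - 12*h^3 + 37*h^2 + 30*h - 200) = (h - 4)*(h + 2)*(h^3 - 8*h^2 + 5*h + 50) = (h - 5)*(h - 4)*(h + 2)*(h^2 - 3*h - 10) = (h - 5)*(h - 4)*(h + 2)^2*(h - 5)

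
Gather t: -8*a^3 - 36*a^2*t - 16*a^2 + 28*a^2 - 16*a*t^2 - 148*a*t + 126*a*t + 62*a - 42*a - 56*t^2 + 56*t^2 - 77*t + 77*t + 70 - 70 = -8*a^3 + 12*a^2 - 16*a*t^2 + 20*a + t*(-36*a^2 - 22*a)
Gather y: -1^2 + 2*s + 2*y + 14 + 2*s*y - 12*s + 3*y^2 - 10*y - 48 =-10*s + 3*y^2 + y*(2*s - 8) - 35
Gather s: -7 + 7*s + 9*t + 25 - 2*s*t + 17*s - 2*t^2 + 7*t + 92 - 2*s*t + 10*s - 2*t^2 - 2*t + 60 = s*(34 - 4*t) - 4*t^2 + 14*t + 170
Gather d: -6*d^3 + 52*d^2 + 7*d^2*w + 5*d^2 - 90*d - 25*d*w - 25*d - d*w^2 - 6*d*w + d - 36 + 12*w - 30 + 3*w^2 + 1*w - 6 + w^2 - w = -6*d^3 + d^2*(7*w + 57) + d*(-w^2 - 31*w - 114) + 4*w^2 + 12*w - 72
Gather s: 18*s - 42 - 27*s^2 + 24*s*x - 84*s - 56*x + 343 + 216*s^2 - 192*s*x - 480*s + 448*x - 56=189*s^2 + s*(-168*x - 546) + 392*x + 245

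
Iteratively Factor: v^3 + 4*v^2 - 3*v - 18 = (v + 3)*(v^2 + v - 6) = (v - 2)*(v + 3)*(v + 3)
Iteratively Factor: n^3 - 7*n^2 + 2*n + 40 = (n + 2)*(n^2 - 9*n + 20) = (n - 4)*(n + 2)*(n - 5)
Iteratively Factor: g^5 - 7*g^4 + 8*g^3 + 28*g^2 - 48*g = (g - 4)*(g^4 - 3*g^3 - 4*g^2 + 12*g) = (g - 4)*(g - 3)*(g^3 - 4*g) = g*(g - 4)*(g - 3)*(g^2 - 4) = g*(g - 4)*(g - 3)*(g + 2)*(g - 2)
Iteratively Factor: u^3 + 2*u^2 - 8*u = (u)*(u^2 + 2*u - 8) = u*(u - 2)*(u + 4)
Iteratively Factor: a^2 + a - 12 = (a + 4)*(a - 3)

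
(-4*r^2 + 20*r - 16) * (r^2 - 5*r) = -4*r^4 + 40*r^3 - 116*r^2 + 80*r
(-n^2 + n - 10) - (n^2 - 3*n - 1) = -2*n^2 + 4*n - 9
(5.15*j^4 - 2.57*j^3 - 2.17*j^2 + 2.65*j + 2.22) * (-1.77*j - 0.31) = -9.1155*j^5 + 2.9524*j^4 + 4.6376*j^3 - 4.0178*j^2 - 4.7509*j - 0.6882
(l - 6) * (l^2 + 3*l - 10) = l^3 - 3*l^2 - 28*l + 60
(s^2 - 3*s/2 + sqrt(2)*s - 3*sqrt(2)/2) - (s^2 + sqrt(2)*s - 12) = -3*s/2 - 3*sqrt(2)/2 + 12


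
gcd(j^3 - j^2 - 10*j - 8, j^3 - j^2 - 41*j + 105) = 1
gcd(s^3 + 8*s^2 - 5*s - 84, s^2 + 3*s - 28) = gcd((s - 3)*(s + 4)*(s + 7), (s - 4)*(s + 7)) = s + 7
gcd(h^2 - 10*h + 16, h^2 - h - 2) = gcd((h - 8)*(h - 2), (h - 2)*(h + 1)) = h - 2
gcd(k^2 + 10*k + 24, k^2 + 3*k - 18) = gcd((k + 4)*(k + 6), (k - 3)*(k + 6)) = k + 6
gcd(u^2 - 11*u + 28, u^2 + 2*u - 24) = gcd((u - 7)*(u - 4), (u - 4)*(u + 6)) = u - 4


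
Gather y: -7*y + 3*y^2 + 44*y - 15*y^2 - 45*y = -12*y^2 - 8*y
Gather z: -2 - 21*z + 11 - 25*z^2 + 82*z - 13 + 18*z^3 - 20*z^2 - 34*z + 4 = 18*z^3 - 45*z^2 + 27*z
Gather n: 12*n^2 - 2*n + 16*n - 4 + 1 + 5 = 12*n^2 + 14*n + 2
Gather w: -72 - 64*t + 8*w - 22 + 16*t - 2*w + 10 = -48*t + 6*w - 84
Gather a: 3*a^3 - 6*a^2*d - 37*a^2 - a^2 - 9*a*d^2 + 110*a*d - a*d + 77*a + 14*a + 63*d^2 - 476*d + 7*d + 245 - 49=3*a^3 + a^2*(-6*d - 38) + a*(-9*d^2 + 109*d + 91) + 63*d^2 - 469*d + 196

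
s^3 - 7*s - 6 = (s - 3)*(s + 1)*(s + 2)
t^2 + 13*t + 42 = (t + 6)*(t + 7)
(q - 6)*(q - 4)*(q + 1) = q^3 - 9*q^2 + 14*q + 24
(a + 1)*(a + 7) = a^2 + 8*a + 7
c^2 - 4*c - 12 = (c - 6)*(c + 2)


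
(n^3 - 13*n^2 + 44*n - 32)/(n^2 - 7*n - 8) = (n^2 - 5*n + 4)/(n + 1)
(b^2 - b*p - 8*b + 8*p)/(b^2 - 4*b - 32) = (b - p)/(b + 4)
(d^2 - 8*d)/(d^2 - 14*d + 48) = d/(d - 6)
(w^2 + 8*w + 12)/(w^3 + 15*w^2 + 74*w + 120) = (w + 2)/(w^2 + 9*w + 20)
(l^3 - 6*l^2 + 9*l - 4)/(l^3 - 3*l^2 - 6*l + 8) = (l - 1)/(l + 2)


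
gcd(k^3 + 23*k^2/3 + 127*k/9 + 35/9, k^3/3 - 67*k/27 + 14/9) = 1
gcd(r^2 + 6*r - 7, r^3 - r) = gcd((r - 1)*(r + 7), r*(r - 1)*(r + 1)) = r - 1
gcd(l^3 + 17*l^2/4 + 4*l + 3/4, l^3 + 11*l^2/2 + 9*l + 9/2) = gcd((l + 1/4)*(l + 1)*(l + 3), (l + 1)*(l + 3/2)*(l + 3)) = l^2 + 4*l + 3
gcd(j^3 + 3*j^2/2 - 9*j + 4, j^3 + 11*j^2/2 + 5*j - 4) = j^2 + 7*j/2 - 2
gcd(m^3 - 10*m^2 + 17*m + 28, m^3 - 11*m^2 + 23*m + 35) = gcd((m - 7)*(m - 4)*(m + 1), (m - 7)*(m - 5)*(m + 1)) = m^2 - 6*m - 7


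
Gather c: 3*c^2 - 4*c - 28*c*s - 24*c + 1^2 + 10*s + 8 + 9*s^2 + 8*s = 3*c^2 + c*(-28*s - 28) + 9*s^2 + 18*s + 9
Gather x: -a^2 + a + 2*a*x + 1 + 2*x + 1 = -a^2 + a + x*(2*a + 2) + 2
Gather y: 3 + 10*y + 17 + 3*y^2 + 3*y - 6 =3*y^2 + 13*y + 14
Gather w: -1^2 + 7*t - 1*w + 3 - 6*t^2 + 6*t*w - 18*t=-6*t^2 - 11*t + w*(6*t - 1) + 2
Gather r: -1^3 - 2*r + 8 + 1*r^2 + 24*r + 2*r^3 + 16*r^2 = 2*r^3 + 17*r^2 + 22*r + 7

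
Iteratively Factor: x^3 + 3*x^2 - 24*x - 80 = (x - 5)*(x^2 + 8*x + 16) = (x - 5)*(x + 4)*(x + 4)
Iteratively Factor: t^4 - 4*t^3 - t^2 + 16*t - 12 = (t - 2)*(t^3 - 2*t^2 - 5*t + 6) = (t - 2)*(t + 2)*(t^2 - 4*t + 3) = (t - 2)*(t - 1)*(t + 2)*(t - 3)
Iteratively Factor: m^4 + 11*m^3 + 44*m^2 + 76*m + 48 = (m + 4)*(m^3 + 7*m^2 + 16*m + 12) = (m + 2)*(m + 4)*(m^2 + 5*m + 6) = (m + 2)*(m + 3)*(m + 4)*(m + 2)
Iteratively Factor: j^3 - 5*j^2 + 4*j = (j - 4)*(j^2 - j) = j*(j - 4)*(j - 1)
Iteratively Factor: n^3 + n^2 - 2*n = (n + 2)*(n^2 - n) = (n - 1)*(n + 2)*(n)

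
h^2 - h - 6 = (h - 3)*(h + 2)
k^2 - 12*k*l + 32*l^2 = (k - 8*l)*(k - 4*l)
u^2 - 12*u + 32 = (u - 8)*(u - 4)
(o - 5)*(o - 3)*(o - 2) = o^3 - 10*o^2 + 31*o - 30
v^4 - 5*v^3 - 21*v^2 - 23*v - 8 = (v - 8)*(v + 1)^3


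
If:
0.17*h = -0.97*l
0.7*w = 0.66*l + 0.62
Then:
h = 5.36007130124777 - 6.05169340463458*w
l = 1.06060606060606*w - 0.939393939393939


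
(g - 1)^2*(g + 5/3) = g^3 - g^2/3 - 7*g/3 + 5/3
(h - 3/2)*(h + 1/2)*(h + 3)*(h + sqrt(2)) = h^4 + sqrt(2)*h^3 + 2*h^3 - 15*h^2/4 + 2*sqrt(2)*h^2 - 15*sqrt(2)*h/4 - 9*h/4 - 9*sqrt(2)/4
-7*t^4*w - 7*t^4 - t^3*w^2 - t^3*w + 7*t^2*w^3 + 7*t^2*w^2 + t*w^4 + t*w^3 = (-t + w)*(t + w)*(7*t + w)*(t*w + t)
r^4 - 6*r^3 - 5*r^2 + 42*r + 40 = (r - 5)*(r - 4)*(r + 1)*(r + 2)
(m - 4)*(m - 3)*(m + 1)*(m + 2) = m^4 - 4*m^3 - 7*m^2 + 22*m + 24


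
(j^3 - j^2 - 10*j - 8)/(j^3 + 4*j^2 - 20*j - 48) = (j + 1)/(j + 6)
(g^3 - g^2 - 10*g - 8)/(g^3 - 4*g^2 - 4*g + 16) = (g + 1)/(g - 2)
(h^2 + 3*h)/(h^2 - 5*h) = (h + 3)/(h - 5)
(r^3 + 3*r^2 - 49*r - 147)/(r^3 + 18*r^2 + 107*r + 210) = (r^2 - 4*r - 21)/(r^2 + 11*r + 30)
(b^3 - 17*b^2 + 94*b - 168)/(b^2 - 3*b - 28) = (b^2 - 10*b + 24)/(b + 4)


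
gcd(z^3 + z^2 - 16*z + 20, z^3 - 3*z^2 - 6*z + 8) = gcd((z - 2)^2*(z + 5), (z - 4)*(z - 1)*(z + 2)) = 1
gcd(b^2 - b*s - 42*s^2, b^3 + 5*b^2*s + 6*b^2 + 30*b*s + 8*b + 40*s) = 1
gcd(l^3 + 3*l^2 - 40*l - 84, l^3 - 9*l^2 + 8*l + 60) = l^2 - 4*l - 12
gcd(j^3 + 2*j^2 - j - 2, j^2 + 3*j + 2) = j^2 + 3*j + 2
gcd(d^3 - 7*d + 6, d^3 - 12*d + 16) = d - 2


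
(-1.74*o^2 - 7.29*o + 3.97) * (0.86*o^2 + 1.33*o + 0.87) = -1.4964*o^4 - 8.5836*o^3 - 7.7953*o^2 - 1.0622*o + 3.4539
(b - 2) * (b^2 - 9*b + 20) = b^3 - 11*b^2 + 38*b - 40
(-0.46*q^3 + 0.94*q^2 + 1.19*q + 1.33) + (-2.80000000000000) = -0.46*q^3 + 0.94*q^2 + 1.19*q - 1.47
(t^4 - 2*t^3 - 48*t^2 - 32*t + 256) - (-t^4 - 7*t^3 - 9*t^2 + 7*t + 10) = 2*t^4 + 5*t^3 - 39*t^2 - 39*t + 246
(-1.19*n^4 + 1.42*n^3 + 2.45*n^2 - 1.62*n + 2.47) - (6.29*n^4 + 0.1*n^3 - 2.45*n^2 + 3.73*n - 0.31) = -7.48*n^4 + 1.32*n^3 + 4.9*n^2 - 5.35*n + 2.78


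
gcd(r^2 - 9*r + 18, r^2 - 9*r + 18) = r^2 - 9*r + 18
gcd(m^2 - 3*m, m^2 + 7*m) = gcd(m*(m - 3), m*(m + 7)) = m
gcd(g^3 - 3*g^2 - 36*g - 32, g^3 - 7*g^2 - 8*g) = g^2 - 7*g - 8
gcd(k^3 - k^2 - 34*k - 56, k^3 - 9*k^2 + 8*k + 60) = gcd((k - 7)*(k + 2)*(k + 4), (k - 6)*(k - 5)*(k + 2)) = k + 2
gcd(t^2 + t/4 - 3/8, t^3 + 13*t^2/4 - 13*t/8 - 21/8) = t + 3/4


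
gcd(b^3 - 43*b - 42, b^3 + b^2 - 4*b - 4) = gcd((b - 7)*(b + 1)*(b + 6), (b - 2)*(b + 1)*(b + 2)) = b + 1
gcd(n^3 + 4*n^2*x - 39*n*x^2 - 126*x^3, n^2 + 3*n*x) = n + 3*x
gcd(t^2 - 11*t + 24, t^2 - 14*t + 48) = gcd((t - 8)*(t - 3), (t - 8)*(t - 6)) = t - 8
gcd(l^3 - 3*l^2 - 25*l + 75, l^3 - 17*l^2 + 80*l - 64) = 1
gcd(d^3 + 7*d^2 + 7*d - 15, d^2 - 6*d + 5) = d - 1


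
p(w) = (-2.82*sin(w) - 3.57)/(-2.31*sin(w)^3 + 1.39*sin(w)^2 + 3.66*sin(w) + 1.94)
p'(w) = (-2.82*sin(w) - 3.57)*(6.93*sin(w)^2*cos(w) - 2.78*sin(w)*cos(w) - 3.66*cos(w))/(-2.31*sin(w)^3 + 1.39*sin(w)^2 + 3.66*sin(w) + 1.94)^2 - 2.82*cos(w)/(-2.31*sin(w)^3 + 1.39*sin(w)^2 + 3.66*sin(w) + 1.94) = (-13.0284*sin(w)^3 - 20.8203*sin(w)^2 + 9.9246*sin(w) + 7.5954)*cos(w)/(5.3361*sin(w)^6 - 6.4218*sin(w)^5 - 14.9771*sin(w)^4 + 1.212*sin(w)^3 + 18.7888*sin(w)^2 + 14.2008*sin(w) + 3.7636)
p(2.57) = -1.29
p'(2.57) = -0.26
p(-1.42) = -0.41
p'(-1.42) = -0.41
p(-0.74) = -2.05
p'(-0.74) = -5.11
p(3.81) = -2.41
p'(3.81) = 4.75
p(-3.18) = -1.77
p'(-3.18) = -1.83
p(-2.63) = -2.91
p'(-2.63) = 1.12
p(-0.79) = -1.80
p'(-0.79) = -4.93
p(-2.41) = -2.10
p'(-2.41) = 5.11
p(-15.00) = -2.22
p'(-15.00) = 5.06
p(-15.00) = -2.22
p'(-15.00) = 5.06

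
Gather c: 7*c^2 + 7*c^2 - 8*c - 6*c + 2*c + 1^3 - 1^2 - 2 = 14*c^2 - 12*c - 2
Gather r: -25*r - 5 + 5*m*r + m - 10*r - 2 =m + r*(5*m - 35) - 7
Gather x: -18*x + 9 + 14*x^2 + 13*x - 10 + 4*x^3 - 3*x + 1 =4*x^3 + 14*x^2 - 8*x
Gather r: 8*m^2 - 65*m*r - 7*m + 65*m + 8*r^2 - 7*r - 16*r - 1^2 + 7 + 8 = 8*m^2 + 58*m + 8*r^2 + r*(-65*m - 23) + 14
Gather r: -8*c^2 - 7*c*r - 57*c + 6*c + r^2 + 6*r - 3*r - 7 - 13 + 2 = -8*c^2 - 51*c + r^2 + r*(3 - 7*c) - 18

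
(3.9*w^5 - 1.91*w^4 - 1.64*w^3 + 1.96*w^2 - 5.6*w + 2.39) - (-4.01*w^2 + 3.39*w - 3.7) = 3.9*w^5 - 1.91*w^4 - 1.64*w^3 + 5.97*w^2 - 8.99*w + 6.09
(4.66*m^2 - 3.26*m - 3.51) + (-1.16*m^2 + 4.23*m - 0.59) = 3.5*m^2 + 0.970000000000001*m - 4.1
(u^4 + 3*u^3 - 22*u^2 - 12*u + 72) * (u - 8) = u^5 - 5*u^4 - 46*u^3 + 164*u^2 + 168*u - 576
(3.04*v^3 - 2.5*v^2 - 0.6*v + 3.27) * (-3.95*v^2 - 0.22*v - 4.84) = -12.008*v^5 + 9.2062*v^4 - 11.7936*v^3 - 0.684500000000001*v^2 + 2.1846*v - 15.8268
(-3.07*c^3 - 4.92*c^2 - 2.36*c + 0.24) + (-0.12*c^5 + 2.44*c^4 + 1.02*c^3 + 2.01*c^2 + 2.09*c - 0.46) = -0.12*c^5 + 2.44*c^4 - 2.05*c^3 - 2.91*c^2 - 0.27*c - 0.22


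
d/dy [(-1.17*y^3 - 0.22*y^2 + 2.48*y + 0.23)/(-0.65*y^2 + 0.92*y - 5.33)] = (0.7605*y^4 - 2.1528*y^3 + 20.1179*y^2 + 2.6442*y - 13.43)/(0.4225*y^4 - 1.196*y^3 + 7.7754*y^2 - 9.8072*y + 28.4089)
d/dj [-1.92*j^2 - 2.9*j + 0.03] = -3.84*j - 2.9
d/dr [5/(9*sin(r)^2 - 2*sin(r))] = 10*(-9/tan(r) + cos(r)/sin(r)^2)/(9*sin(r) - 2)^2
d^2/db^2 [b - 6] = 0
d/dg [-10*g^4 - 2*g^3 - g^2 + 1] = 2*g*(-20*g^2 - 3*g - 1)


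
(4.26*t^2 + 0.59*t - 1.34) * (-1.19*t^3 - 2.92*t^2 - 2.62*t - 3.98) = -5.0694*t^5 - 13.1413*t^4 - 11.2894*t^3 - 14.5878*t^2 + 1.1626*t + 5.3332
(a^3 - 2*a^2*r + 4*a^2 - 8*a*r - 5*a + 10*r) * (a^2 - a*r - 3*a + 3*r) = a^5 - 3*a^4*r + a^4 + 2*a^3*r^2 - 3*a^3*r - 17*a^3 + 2*a^2*r^2 + 51*a^2*r + 15*a^2 - 34*a*r^2 - 45*a*r + 30*r^2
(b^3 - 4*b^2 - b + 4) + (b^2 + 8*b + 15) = b^3 - 3*b^2 + 7*b + 19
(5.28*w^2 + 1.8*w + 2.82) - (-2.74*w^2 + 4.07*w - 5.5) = 8.02*w^2 - 2.27*w + 8.32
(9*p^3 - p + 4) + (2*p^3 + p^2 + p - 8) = 11*p^3 + p^2 - 4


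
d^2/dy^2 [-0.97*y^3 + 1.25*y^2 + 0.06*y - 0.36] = 2.5 - 5.82*y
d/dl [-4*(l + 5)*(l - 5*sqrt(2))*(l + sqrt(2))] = -12*l^2 - 40*l + 32*sqrt(2)*l + 40 + 80*sqrt(2)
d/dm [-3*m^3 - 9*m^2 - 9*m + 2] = -9*m^2 - 18*m - 9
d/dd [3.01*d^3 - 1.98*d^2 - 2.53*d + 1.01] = 9.03*d^2 - 3.96*d - 2.53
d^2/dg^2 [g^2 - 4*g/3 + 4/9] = 2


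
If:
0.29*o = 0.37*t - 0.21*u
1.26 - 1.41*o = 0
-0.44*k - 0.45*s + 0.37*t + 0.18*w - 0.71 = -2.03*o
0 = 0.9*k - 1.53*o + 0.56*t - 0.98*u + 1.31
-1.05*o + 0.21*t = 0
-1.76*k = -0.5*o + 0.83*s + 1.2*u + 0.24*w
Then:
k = 4.51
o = 0.89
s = -10.09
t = 4.47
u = 6.64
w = -29.52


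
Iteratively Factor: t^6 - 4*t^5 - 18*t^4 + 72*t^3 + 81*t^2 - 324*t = (t + 3)*(t^5 - 7*t^4 + 3*t^3 + 63*t^2 - 108*t) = (t - 3)*(t + 3)*(t^4 - 4*t^3 - 9*t^2 + 36*t) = (t - 3)^2*(t + 3)*(t^3 - t^2 - 12*t) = (t - 4)*(t - 3)^2*(t + 3)*(t^2 + 3*t) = t*(t - 4)*(t - 3)^2*(t + 3)*(t + 3)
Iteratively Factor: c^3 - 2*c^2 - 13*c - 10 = (c + 1)*(c^2 - 3*c - 10) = (c - 5)*(c + 1)*(c + 2)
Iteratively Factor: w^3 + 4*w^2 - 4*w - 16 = (w + 2)*(w^2 + 2*w - 8) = (w + 2)*(w + 4)*(w - 2)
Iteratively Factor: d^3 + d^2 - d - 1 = (d + 1)*(d^2 - 1) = (d - 1)*(d + 1)*(d + 1)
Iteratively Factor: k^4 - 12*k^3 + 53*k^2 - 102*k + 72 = (k - 3)*(k^3 - 9*k^2 + 26*k - 24) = (k - 3)*(k - 2)*(k^2 - 7*k + 12) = (k - 4)*(k - 3)*(k - 2)*(k - 3)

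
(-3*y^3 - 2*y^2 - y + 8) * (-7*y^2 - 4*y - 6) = 21*y^5 + 26*y^4 + 33*y^3 - 40*y^2 - 26*y - 48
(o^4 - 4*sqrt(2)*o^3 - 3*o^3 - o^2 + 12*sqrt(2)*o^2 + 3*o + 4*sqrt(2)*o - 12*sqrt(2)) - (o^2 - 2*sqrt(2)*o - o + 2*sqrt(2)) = o^4 - 4*sqrt(2)*o^3 - 3*o^3 - 2*o^2 + 12*sqrt(2)*o^2 + 4*o + 6*sqrt(2)*o - 14*sqrt(2)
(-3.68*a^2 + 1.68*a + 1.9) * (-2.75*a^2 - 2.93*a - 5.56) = 10.12*a^4 + 6.1624*a^3 + 10.3134*a^2 - 14.9078*a - 10.564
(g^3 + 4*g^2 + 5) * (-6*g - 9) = -6*g^4 - 33*g^3 - 36*g^2 - 30*g - 45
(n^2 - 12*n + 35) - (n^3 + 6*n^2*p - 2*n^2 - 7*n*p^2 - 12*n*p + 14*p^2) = -n^3 - 6*n^2*p + 3*n^2 + 7*n*p^2 + 12*n*p - 12*n - 14*p^2 + 35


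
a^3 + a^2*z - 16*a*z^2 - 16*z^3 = (a - 4*z)*(a + z)*(a + 4*z)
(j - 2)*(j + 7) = j^2 + 5*j - 14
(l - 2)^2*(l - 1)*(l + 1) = l^4 - 4*l^3 + 3*l^2 + 4*l - 4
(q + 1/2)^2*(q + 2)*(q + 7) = q^4 + 10*q^3 + 93*q^2/4 + 65*q/4 + 7/2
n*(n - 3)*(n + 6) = n^3 + 3*n^2 - 18*n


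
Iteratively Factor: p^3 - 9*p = (p + 3)*(p^2 - 3*p) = (p - 3)*(p + 3)*(p)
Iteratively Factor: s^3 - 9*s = (s)*(s^2 - 9) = s*(s - 3)*(s + 3)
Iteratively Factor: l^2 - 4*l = (l - 4)*(l)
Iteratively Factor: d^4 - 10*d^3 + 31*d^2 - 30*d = (d)*(d^3 - 10*d^2 + 31*d - 30) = d*(d - 3)*(d^2 - 7*d + 10) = d*(d - 3)*(d - 2)*(d - 5)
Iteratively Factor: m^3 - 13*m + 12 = (m - 3)*(m^2 + 3*m - 4) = (m - 3)*(m + 4)*(m - 1)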